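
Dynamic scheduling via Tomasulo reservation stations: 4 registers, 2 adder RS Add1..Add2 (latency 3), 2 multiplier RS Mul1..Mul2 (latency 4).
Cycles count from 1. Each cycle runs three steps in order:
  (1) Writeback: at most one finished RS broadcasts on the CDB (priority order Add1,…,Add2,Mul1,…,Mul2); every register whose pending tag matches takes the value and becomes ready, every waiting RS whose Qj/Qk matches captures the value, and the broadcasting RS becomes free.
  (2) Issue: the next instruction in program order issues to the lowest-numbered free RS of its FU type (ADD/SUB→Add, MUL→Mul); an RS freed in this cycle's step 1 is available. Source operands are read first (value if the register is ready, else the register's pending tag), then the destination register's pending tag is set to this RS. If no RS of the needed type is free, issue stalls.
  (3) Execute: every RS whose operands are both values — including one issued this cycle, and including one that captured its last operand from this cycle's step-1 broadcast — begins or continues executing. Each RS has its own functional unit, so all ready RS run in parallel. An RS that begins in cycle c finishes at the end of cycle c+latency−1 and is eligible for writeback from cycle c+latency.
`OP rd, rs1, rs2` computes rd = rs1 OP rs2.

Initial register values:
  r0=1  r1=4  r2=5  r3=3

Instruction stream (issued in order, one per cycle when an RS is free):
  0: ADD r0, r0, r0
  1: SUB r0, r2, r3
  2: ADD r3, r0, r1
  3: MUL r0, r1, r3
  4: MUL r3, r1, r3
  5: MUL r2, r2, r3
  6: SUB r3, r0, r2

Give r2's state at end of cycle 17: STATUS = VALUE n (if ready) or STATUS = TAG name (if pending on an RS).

c1: issue ADD r0<-Add1 | r0:Add1,r1:4,r2:5,r3:3
c2: issue SUB r0<-Add2 | r0:Add2,r1:4,r2:5,r3:3
c3: stall | r0:Add2,r1:4,r2:5,r3:3
c4: CDB Add1=2; issue ADD r3<-Add1 | r0:Add2,r1:4,r2:5,r3:Add1
c5: CDB Add2=2; issue MUL r0<-Mul1 | r0:Mul1,r1:4,r2:5,r3:Add1
c6: issue MUL r3<-Mul2 | r0:Mul1,r1:4,r2:5,r3:Mul2
c7: stall | r0:Mul1,r1:4,r2:5,r3:Mul2
c8: CDB Add1=6; stall | r0:Mul1,r1:4,r2:5,r3:Mul2
c9: stall | r0:Mul1,r1:4,r2:5,r3:Mul2
c10: stall | r0:Mul1,r1:4,r2:5,r3:Mul2
c11: stall | r0:Mul1,r1:4,r2:5,r3:Mul2
c12: CDB Mul1=24; issue MUL r2<-Mul1 | r0:24,r1:4,r2:Mul1,r3:Mul2
c13: CDB Mul2=24; issue SUB r3<-Add1 | r0:24,r1:4,r2:Mul1,r3:Add1
c14: - | r0:24,r1:4,r2:Mul1,r3:Add1
c15: - | r0:24,r1:4,r2:Mul1,r3:Add1
c16: - | r0:24,r1:4,r2:Mul1,r3:Add1
c17: CDB Mul1=120 | r0:24,r1:4,r2:120,r3:Add1

STATUS = VALUE 120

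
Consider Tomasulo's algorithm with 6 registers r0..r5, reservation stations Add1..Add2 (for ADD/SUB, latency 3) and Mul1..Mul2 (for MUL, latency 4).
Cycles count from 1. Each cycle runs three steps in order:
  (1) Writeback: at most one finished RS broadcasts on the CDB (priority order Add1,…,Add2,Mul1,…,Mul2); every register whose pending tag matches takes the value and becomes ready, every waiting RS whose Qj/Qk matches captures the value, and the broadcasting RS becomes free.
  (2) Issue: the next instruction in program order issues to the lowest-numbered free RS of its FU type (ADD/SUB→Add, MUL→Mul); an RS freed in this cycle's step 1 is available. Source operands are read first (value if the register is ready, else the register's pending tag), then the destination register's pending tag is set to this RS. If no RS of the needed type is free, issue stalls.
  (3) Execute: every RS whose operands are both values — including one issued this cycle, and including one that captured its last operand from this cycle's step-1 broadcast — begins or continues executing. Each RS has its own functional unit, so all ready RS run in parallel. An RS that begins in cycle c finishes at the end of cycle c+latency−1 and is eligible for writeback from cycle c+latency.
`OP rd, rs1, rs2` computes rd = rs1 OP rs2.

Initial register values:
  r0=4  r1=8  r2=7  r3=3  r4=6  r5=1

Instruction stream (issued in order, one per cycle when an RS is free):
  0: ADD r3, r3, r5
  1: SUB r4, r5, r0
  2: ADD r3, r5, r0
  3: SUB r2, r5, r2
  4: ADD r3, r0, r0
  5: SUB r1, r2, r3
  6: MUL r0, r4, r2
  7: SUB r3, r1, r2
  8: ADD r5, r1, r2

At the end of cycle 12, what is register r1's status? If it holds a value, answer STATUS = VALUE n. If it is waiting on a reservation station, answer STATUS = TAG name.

STATUS = TAG Add2

  c1: issue ADD r3<-Add1  regs: r0:4,r1:8,r2:7,r3:Add1,r4:6,r5:1
  c2: issue SUB r4<-Add2  regs: r0:4,r1:8,r2:7,r3:Add1,r4:Add2,r5:1
  c3: stall  regs: r0:4,r1:8,r2:7,r3:Add1,r4:Add2,r5:1
  c4: CDB Add1=4; issue ADD r3<-Add1  regs: r0:4,r1:8,r2:7,r3:Add1,r4:Add2,r5:1
  c5: CDB Add2=-3; issue SUB r2<-Add2  regs: r0:4,r1:8,r2:Add2,r3:Add1,r4:-3,r5:1
  c6: stall  regs: r0:4,r1:8,r2:Add2,r3:Add1,r4:-3,r5:1
  c7: CDB Add1=5; issue ADD r3<-Add1  regs: r0:4,r1:8,r2:Add2,r3:Add1,r4:-3,r5:1
  c8: CDB Add2=-6; issue SUB r1<-Add2  regs: r0:4,r1:Add2,r2:-6,r3:Add1,r4:-3,r5:1
  c9: issue MUL r0<-Mul1  regs: r0:Mul1,r1:Add2,r2:-6,r3:Add1,r4:-3,r5:1
  c10: CDB Add1=8; issue SUB r3<-Add1  regs: r0:Mul1,r1:Add2,r2:-6,r3:Add1,r4:-3,r5:1
  c11: stall  regs: r0:Mul1,r1:Add2,r2:-6,r3:Add1,r4:-3,r5:1
  c12: stall  regs: r0:Mul1,r1:Add2,r2:-6,r3:Add1,r4:-3,r5:1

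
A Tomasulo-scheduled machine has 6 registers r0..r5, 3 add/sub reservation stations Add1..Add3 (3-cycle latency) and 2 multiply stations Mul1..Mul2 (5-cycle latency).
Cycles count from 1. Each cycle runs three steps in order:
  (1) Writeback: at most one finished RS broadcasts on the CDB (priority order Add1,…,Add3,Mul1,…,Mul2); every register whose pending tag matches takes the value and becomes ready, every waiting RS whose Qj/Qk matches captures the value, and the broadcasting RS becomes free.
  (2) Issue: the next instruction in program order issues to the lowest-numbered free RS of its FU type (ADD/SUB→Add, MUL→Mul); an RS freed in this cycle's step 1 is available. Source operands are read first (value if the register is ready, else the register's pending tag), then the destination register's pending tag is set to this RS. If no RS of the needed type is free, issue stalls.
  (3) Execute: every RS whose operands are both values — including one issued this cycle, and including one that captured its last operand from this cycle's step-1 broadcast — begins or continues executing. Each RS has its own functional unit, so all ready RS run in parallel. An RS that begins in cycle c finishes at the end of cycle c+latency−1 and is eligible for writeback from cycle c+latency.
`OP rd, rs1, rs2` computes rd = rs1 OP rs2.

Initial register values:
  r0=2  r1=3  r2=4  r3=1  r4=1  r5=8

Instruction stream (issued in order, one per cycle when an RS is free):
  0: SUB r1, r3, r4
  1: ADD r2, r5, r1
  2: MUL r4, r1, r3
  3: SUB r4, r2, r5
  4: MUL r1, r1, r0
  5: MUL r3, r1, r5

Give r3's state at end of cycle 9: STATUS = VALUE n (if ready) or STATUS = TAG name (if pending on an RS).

STATUS = TAG Mul1

c1: issue SUB r1<-Add1 | r0:2,r1:Add1,r2:4,r3:1,r4:1,r5:8
c2: issue ADD r2<-Add2 | r0:2,r1:Add1,r2:Add2,r3:1,r4:1,r5:8
c3: issue MUL r4<-Mul1 | r0:2,r1:Add1,r2:Add2,r3:1,r4:Mul1,r5:8
c4: CDB Add1=0; issue SUB r4<-Add1 | r0:2,r1:0,r2:Add2,r3:1,r4:Add1,r5:8
c5: issue MUL r1<-Mul2 | r0:2,r1:Mul2,r2:Add2,r3:1,r4:Add1,r5:8
c6: stall | r0:2,r1:Mul2,r2:Add2,r3:1,r4:Add1,r5:8
c7: CDB Add2=8; stall | r0:2,r1:Mul2,r2:8,r3:1,r4:Add1,r5:8
c8: stall | r0:2,r1:Mul2,r2:8,r3:1,r4:Add1,r5:8
c9: CDB Mul1=0; issue MUL r3<-Mul1 | r0:2,r1:Mul2,r2:8,r3:Mul1,r4:Add1,r5:8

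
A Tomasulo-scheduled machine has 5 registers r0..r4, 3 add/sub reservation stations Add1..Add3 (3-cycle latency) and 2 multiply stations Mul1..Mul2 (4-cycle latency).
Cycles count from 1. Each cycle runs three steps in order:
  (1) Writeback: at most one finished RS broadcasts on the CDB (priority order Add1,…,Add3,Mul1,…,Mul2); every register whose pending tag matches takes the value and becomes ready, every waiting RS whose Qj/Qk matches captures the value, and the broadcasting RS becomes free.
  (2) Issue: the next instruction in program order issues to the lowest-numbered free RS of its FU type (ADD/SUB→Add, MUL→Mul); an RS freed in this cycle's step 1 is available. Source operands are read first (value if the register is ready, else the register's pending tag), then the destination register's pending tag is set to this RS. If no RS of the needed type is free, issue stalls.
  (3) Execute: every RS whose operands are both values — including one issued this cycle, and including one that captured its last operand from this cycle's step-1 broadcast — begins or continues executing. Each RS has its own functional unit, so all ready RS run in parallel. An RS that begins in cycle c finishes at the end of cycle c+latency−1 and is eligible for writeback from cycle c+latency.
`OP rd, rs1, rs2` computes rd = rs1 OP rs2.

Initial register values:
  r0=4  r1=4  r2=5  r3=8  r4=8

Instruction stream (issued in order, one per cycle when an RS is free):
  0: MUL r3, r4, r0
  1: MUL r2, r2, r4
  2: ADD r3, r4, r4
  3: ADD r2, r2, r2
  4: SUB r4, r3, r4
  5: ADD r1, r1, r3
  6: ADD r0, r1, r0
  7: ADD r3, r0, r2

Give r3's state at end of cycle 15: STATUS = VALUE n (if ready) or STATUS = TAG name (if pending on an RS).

STATUS = VALUE 104

  c1: issue MUL r3<-Mul1  regs: r0:4,r1:4,r2:5,r3:Mul1,r4:8
  c2: issue MUL r2<-Mul2  regs: r0:4,r1:4,r2:Mul2,r3:Mul1,r4:8
  c3: issue ADD r3<-Add1  regs: r0:4,r1:4,r2:Mul2,r3:Add1,r4:8
  c4: issue ADD r2<-Add2  regs: r0:4,r1:4,r2:Add2,r3:Add1,r4:8
  c5: CDB Mul1=32; issue SUB r4<-Add3  regs: r0:4,r1:4,r2:Add2,r3:Add1,r4:Add3
  c6: CDB Add1=16; issue ADD r1<-Add1  regs: r0:4,r1:Add1,r2:Add2,r3:16,r4:Add3
  c7: CDB Mul2=40; stall  regs: r0:4,r1:Add1,r2:Add2,r3:16,r4:Add3
  c8: stall  regs: r0:4,r1:Add1,r2:Add2,r3:16,r4:Add3
  c9: CDB Add1=20; issue ADD r0<-Add1  regs: r0:Add1,r1:20,r2:Add2,r3:16,r4:Add3
  c10: CDB Add2=80; issue ADD r3<-Add2  regs: r0:Add1,r1:20,r2:80,r3:Add2,r4:Add3
  c11: CDB Add3=8  regs: r0:Add1,r1:20,r2:80,r3:Add2,r4:8
  c12: CDB Add1=24  regs: r0:24,r1:20,r2:80,r3:Add2,r4:8
  c13: -  regs: r0:24,r1:20,r2:80,r3:Add2,r4:8
  c14: -  regs: r0:24,r1:20,r2:80,r3:Add2,r4:8
  c15: CDB Add2=104  regs: r0:24,r1:20,r2:80,r3:104,r4:8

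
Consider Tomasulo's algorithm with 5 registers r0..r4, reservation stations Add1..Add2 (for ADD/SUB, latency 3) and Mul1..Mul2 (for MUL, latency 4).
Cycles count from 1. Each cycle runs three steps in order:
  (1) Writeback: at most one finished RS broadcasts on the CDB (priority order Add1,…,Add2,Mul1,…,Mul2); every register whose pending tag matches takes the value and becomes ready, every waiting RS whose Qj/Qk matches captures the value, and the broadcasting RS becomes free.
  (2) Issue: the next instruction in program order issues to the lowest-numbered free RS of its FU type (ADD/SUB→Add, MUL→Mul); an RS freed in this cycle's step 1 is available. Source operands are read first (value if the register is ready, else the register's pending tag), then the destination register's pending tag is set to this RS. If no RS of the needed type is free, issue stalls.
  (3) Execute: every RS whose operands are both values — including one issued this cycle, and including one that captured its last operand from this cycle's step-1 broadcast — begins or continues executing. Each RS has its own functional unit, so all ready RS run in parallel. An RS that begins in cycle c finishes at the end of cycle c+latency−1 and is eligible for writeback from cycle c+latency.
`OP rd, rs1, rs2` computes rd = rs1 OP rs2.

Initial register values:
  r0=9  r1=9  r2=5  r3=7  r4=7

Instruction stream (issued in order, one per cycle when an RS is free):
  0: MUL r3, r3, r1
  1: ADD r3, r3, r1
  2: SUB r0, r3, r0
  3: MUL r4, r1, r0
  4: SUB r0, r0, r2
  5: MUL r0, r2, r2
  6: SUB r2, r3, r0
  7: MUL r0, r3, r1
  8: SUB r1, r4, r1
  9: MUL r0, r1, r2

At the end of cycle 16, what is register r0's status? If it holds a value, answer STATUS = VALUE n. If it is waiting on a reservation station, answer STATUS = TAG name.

STATUS = TAG Mul2

cycle 1: issue MUL r3<-Mul1 // r0:9,r1:9,r2:5,r3:Mul1,r4:7
cycle 2: issue ADD r3<-Add1 // r0:9,r1:9,r2:5,r3:Add1,r4:7
cycle 3: issue SUB r0<-Add2 // r0:Add2,r1:9,r2:5,r3:Add1,r4:7
cycle 4: issue MUL r4<-Mul2 // r0:Add2,r1:9,r2:5,r3:Add1,r4:Mul2
cycle 5: CDB Mul1=63; stall // r0:Add2,r1:9,r2:5,r3:Add1,r4:Mul2
cycle 6: stall // r0:Add2,r1:9,r2:5,r3:Add1,r4:Mul2
cycle 7: stall // r0:Add2,r1:9,r2:5,r3:Add1,r4:Mul2
cycle 8: CDB Add1=72; issue SUB r0<-Add1 // r0:Add1,r1:9,r2:5,r3:72,r4:Mul2
cycle 9: issue MUL r0<-Mul1 // r0:Mul1,r1:9,r2:5,r3:72,r4:Mul2
cycle 10: stall // r0:Mul1,r1:9,r2:5,r3:72,r4:Mul2
cycle 11: CDB Add2=63; issue SUB r2<-Add2 // r0:Mul1,r1:9,r2:Add2,r3:72,r4:Mul2
cycle 12: stall // r0:Mul1,r1:9,r2:Add2,r3:72,r4:Mul2
cycle 13: CDB Mul1=25; issue MUL r0<-Mul1 // r0:Mul1,r1:9,r2:Add2,r3:72,r4:Mul2
cycle 14: CDB Add1=58; issue SUB r1<-Add1 // r0:Mul1,r1:Add1,r2:Add2,r3:72,r4:Mul2
cycle 15: CDB Mul2=567; issue MUL r0<-Mul2 // r0:Mul2,r1:Add1,r2:Add2,r3:72,r4:567
cycle 16: CDB Add2=47 // r0:Mul2,r1:Add1,r2:47,r3:72,r4:567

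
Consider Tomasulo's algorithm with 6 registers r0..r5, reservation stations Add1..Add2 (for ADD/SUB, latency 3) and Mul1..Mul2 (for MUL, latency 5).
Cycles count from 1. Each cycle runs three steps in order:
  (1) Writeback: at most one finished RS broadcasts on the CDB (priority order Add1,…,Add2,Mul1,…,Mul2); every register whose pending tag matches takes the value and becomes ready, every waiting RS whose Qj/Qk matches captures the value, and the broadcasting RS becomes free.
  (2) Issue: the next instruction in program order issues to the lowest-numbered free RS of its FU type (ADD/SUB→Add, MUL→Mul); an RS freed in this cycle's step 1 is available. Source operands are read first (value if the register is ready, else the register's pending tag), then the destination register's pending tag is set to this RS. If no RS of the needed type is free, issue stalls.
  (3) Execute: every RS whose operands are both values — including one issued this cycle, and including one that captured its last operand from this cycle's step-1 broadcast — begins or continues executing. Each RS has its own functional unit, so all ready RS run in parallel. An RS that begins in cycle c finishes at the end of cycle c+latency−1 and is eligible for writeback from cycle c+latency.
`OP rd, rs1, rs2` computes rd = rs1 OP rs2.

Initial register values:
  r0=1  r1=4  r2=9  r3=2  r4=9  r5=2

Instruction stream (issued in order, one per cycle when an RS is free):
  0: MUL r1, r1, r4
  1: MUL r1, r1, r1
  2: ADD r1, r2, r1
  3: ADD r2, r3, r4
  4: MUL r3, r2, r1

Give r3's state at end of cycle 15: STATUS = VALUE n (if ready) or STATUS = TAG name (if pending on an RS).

c1: issue MUL r1<-Mul1 | r0:1,r1:Mul1,r2:9,r3:2,r4:9,r5:2
c2: issue MUL r1<-Mul2 | r0:1,r1:Mul2,r2:9,r3:2,r4:9,r5:2
c3: issue ADD r1<-Add1 | r0:1,r1:Add1,r2:9,r3:2,r4:9,r5:2
c4: issue ADD r2<-Add2 | r0:1,r1:Add1,r2:Add2,r3:2,r4:9,r5:2
c5: stall | r0:1,r1:Add1,r2:Add2,r3:2,r4:9,r5:2
c6: CDB Mul1=36; issue MUL r3<-Mul1 | r0:1,r1:Add1,r2:Add2,r3:Mul1,r4:9,r5:2
c7: CDB Add2=11 | r0:1,r1:Add1,r2:11,r3:Mul1,r4:9,r5:2
c8: - | r0:1,r1:Add1,r2:11,r3:Mul1,r4:9,r5:2
c9: - | r0:1,r1:Add1,r2:11,r3:Mul1,r4:9,r5:2
c10: - | r0:1,r1:Add1,r2:11,r3:Mul1,r4:9,r5:2
c11: CDB Mul2=1296 | r0:1,r1:Add1,r2:11,r3:Mul1,r4:9,r5:2
c12: - | r0:1,r1:Add1,r2:11,r3:Mul1,r4:9,r5:2
c13: - | r0:1,r1:Add1,r2:11,r3:Mul1,r4:9,r5:2
c14: CDB Add1=1305 | r0:1,r1:1305,r2:11,r3:Mul1,r4:9,r5:2
c15: - | r0:1,r1:1305,r2:11,r3:Mul1,r4:9,r5:2

STATUS = TAG Mul1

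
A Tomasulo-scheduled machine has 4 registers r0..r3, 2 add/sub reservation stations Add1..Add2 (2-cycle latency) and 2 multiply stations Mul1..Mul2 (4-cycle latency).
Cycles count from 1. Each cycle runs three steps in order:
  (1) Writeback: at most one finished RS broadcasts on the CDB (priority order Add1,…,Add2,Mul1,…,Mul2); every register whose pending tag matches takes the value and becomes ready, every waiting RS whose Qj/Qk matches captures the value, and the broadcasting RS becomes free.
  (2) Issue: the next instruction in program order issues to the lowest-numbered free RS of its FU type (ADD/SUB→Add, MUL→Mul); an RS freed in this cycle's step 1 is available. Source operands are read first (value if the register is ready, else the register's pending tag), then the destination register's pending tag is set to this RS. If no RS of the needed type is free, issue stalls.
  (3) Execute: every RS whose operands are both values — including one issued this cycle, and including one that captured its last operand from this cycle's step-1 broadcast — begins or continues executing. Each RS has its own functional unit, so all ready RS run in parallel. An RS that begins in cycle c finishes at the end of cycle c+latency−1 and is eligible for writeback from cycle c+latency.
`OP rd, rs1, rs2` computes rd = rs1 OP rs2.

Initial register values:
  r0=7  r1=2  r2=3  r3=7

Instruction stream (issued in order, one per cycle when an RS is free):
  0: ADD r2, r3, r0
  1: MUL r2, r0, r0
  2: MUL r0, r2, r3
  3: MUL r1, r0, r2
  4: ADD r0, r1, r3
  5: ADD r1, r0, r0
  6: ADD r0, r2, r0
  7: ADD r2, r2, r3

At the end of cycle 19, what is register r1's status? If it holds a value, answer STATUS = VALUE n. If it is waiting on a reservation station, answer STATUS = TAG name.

  c1: issue ADD r2<-Add1  regs: r0:7,r1:2,r2:Add1,r3:7
  c2: issue MUL r2<-Mul1  regs: r0:7,r1:2,r2:Mul1,r3:7
  c3: CDB Add1=14; issue MUL r0<-Mul2  regs: r0:Mul2,r1:2,r2:Mul1,r3:7
  c4: stall  regs: r0:Mul2,r1:2,r2:Mul1,r3:7
  c5: stall  regs: r0:Mul2,r1:2,r2:Mul1,r3:7
  c6: CDB Mul1=49; issue MUL r1<-Mul1  regs: r0:Mul2,r1:Mul1,r2:49,r3:7
  c7: issue ADD r0<-Add1  regs: r0:Add1,r1:Mul1,r2:49,r3:7
  c8: issue ADD r1<-Add2  regs: r0:Add1,r1:Add2,r2:49,r3:7
  c9: stall  regs: r0:Add1,r1:Add2,r2:49,r3:7
  c10: CDB Mul2=343; stall  regs: r0:Add1,r1:Add2,r2:49,r3:7
  c11: stall  regs: r0:Add1,r1:Add2,r2:49,r3:7
  c12: stall  regs: r0:Add1,r1:Add2,r2:49,r3:7
  c13: stall  regs: r0:Add1,r1:Add2,r2:49,r3:7
  c14: CDB Mul1=16807; stall  regs: r0:Add1,r1:Add2,r2:49,r3:7
  c15: stall  regs: r0:Add1,r1:Add2,r2:49,r3:7
  c16: CDB Add1=16814; issue ADD r0<-Add1  regs: r0:Add1,r1:Add2,r2:49,r3:7
  c17: stall  regs: r0:Add1,r1:Add2,r2:49,r3:7
  c18: CDB Add1=16863; issue ADD r2<-Add1  regs: r0:16863,r1:Add2,r2:Add1,r3:7
  c19: CDB Add2=33628  regs: r0:16863,r1:33628,r2:Add1,r3:7

STATUS = VALUE 33628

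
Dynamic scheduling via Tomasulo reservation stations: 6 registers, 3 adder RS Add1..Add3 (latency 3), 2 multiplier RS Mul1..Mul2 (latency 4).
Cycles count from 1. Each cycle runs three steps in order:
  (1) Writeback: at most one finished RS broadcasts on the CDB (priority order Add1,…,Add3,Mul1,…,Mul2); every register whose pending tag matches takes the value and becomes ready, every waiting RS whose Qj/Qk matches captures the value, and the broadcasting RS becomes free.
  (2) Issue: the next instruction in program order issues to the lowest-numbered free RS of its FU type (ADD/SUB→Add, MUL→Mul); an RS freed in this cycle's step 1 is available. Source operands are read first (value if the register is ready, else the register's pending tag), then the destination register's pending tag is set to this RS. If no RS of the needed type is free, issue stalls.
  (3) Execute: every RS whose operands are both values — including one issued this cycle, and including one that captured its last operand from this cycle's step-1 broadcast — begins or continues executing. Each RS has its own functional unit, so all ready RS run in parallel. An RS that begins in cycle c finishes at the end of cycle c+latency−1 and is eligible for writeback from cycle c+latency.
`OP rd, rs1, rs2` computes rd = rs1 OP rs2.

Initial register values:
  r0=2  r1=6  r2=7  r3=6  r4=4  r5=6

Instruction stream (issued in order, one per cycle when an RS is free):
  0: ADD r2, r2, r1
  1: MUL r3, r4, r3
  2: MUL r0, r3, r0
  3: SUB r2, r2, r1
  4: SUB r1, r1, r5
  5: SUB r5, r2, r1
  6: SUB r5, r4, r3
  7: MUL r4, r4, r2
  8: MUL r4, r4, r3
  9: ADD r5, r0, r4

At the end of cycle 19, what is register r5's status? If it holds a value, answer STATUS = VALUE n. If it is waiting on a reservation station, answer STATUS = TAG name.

STATUS = VALUE 720

c1: issue ADD r2<-Add1 | r0:2,r1:6,r2:Add1,r3:6,r4:4,r5:6
c2: issue MUL r3<-Mul1 | r0:2,r1:6,r2:Add1,r3:Mul1,r4:4,r5:6
c3: issue MUL r0<-Mul2 | r0:Mul2,r1:6,r2:Add1,r3:Mul1,r4:4,r5:6
c4: CDB Add1=13; issue SUB r2<-Add1 | r0:Mul2,r1:6,r2:Add1,r3:Mul1,r4:4,r5:6
c5: issue SUB r1<-Add2 | r0:Mul2,r1:Add2,r2:Add1,r3:Mul1,r4:4,r5:6
c6: CDB Mul1=24; issue SUB r5<-Add3 | r0:Mul2,r1:Add2,r2:Add1,r3:24,r4:4,r5:Add3
c7: CDB Add1=7; issue SUB r5<-Add1 | r0:Mul2,r1:Add2,r2:7,r3:24,r4:4,r5:Add1
c8: CDB Add2=0; issue MUL r4<-Mul1 | r0:Mul2,r1:0,r2:7,r3:24,r4:Mul1,r5:Add1
c9: stall | r0:Mul2,r1:0,r2:7,r3:24,r4:Mul1,r5:Add1
c10: CDB Add1=-20; stall | r0:Mul2,r1:0,r2:7,r3:24,r4:Mul1,r5:-20
c11: CDB Add3=7; stall | r0:Mul2,r1:0,r2:7,r3:24,r4:Mul1,r5:-20
c12: CDB Mul1=28; issue MUL r4<-Mul1 | r0:Mul2,r1:0,r2:7,r3:24,r4:Mul1,r5:-20
c13: CDB Mul2=48; issue ADD r5<-Add1 | r0:48,r1:0,r2:7,r3:24,r4:Mul1,r5:Add1
c14: - | r0:48,r1:0,r2:7,r3:24,r4:Mul1,r5:Add1
c15: - | r0:48,r1:0,r2:7,r3:24,r4:Mul1,r5:Add1
c16: CDB Mul1=672 | r0:48,r1:0,r2:7,r3:24,r4:672,r5:Add1
c17: - | r0:48,r1:0,r2:7,r3:24,r4:672,r5:Add1
c18: - | r0:48,r1:0,r2:7,r3:24,r4:672,r5:Add1
c19: CDB Add1=720 | r0:48,r1:0,r2:7,r3:24,r4:672,r5:720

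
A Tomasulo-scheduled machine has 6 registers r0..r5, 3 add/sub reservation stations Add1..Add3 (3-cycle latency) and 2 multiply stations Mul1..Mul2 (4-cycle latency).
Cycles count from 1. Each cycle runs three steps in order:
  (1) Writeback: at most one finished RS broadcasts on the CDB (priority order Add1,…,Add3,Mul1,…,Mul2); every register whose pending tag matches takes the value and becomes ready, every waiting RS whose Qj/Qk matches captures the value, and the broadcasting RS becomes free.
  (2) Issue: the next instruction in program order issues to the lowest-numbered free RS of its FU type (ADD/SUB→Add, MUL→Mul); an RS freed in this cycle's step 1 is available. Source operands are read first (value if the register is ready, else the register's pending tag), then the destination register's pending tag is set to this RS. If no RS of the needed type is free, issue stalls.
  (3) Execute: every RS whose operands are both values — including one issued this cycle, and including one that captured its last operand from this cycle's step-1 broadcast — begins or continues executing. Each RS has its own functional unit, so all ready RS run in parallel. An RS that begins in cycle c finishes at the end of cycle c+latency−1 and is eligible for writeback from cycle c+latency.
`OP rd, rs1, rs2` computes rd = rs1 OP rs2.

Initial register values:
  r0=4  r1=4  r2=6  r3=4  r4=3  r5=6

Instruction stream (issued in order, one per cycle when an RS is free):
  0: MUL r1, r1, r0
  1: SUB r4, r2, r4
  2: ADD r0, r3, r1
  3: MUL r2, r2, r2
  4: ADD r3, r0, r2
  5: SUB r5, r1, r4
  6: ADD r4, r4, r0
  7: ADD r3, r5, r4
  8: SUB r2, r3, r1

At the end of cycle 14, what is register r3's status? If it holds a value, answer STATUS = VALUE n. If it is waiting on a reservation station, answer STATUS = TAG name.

  c1: issue MUL r1<-Mul1  regs: r0:4,r1:Mul1,r2:6,r3:4,r4:3,r5:6
  c2: issue SUB r4<-Add1  regs: r0:4,r1:Mul1,r2:6,r3:4,r4:Add1,r5:6
  c3: issue ADD r0<-Add2  regs: r0:Add2,r1:Mul1,r2:6,r3:4,r4:Add1,r5:6
  c4: issue MUL r2<-Mul2  regs: r0:Add2,r1:Mul1,r2:Mul2,r3:4,r4:Add1,r5:6
  c5: CDB Add1=3; issue ADD r3<-Add1  regs: r0:Add2,r1:Mul1,r2:Mul2,r3:Add1,r4:3,r5:6
  c6: CDB Mul1=16; issue SUB r5<-Add3  regs: r0:Add2,r1:16,r2:Mul2,r3:Add1,r4:3,r5:Add3
  c7: stall  regs: r0:Add2,r1:16,r2:Mul2,r3:Add1,r4:3,r5:Add3
  c8: CDB Mul2=36; stall  regs: r0:Add2,r1:16,r2:36,r3:Add1,r4:3,r5:Add3
  c9: CDB Add2=20; issue ADD r4<-Add2  regs: r0:20,r1:16,r2:36,r3:Add1,r4:Add2,r5:Add3
  c10: CDB Add3=13; issue ADD r3<-Add3  regs: r0:20,r1:16,r2:36,r3:Add3,r4:Add2,r5:13
  c11: stall  regs: r0:20,r1:16,r2:36,r3:Add3,r4:Add2,r5:13
  c12: CDB Add1=56; issue SUB r2<-Add1  regs: r0:20,r1:16,r2:Add1,r3:Add3,r4:Add2,r5:13
  c13: CDB Add2=23  regs: r0:20,r1:16,r2:Add1,r3:Add3,r4:23,r5:13
  c14: -  regs: r0:20,r1:16,r2:Add1,r3:Add3,r4:23,r5:13

STATUS = TAG Add3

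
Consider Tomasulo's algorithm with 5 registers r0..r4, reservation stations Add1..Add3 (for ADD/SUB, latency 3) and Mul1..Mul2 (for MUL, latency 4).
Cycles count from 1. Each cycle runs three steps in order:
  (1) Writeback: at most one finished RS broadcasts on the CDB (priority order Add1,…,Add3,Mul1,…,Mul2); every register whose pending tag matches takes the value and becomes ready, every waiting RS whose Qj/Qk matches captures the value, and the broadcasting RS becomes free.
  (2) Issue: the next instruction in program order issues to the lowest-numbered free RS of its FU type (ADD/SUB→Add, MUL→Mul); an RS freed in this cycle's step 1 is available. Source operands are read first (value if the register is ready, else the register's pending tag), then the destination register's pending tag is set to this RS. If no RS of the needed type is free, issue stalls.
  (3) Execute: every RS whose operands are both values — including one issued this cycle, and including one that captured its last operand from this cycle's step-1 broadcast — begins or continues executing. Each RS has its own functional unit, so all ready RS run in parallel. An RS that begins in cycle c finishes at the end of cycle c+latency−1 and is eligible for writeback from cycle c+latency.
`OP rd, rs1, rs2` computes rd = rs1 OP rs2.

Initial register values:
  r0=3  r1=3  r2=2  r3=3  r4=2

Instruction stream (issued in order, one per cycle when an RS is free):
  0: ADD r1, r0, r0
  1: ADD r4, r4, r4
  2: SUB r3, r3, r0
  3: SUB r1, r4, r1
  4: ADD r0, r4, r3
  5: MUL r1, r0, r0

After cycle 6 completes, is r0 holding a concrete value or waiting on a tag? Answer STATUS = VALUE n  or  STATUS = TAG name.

STATUS = TAG Add2

  c1: issue ADD r1<-Add1  regs: r0:3,r1:Add1,r2:2,r3:3,r4:2
  c2: issue ADD r4<-Add2  regs: r0:3,r1:Add1,r2:2,r3:3,r4:Add2
  c3: issue SUB r3<-Add3  regs: r0:3,r1:Add1,r2:2,r3:Add3,r4:Add2
  c4: CDB Add1=6; issue SUB r1<-Add1  regs: r0:3,r1:Add1,r2:2,r3:Add3,r4:Add2
  c5: CDB Add2=4; issue ADD r0<-Add2  regs: r0:Add2,r1:Add1,r2:2,r3:Add3,r4:4
  c6: CDB Add3=0; issue MUL r1<-Mul1  regs: r0:Add2,r1:Mul1,r2:2,r3:0,r4:4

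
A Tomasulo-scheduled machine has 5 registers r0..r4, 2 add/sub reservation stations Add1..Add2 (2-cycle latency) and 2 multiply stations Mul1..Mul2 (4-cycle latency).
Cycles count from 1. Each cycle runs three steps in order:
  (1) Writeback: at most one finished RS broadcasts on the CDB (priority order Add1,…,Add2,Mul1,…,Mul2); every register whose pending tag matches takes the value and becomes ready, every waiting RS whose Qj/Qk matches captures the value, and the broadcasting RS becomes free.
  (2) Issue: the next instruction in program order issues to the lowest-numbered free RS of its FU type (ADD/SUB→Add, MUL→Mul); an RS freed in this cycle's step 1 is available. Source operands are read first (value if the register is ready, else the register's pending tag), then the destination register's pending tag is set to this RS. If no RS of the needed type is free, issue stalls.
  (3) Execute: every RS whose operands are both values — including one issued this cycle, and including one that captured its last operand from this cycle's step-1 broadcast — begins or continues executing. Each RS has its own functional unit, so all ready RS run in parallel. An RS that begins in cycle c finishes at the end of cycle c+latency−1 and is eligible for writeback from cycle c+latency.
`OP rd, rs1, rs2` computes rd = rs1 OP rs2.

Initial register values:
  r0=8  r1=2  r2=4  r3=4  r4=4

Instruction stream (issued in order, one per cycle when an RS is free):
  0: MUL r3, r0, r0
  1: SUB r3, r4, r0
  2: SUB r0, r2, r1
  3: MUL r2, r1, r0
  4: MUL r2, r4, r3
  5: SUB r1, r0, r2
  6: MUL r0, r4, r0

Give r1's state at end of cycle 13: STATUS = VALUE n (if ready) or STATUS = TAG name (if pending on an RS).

c1: issue MUL r3<-Mul1 | r0:8,r1:2,r2:4,r3:Mul1,r4:4
c2: issue SUB r3<-Add1 | r0:8,r1:2,r2:4,r3:Add1,r4:4
c3: issue SUB r0<-Add2 | r0:Add2,r1:2,r2:4,r3:Add1,r4:4
c4: CDB Add1=-4; issue MUL r2<-Mul2 | r0:Add2,r1:2,r2:Mul2,r3:-4,r4:4
c5: CDB Add2=2; stall | r0:2,r1:2,r2:Mul2,r3:-4,r4:4
c6: CDB Mul1=64; issue MUL r2<-Mul1 | r0:2,r1:2,r2:Mul1,r3:-4,r4:4
c7: issue SUB r1<-Add1 | r0:2,r1:Add1,r2:Mul1,r3:-4,r4:4
c8: stall | r0:2,r1:Add1,r2:Mul1,r3:-4,r4:4
c9: CDB Mul2=4; issue MUL r0<-Mul2 | r0:Mul2,r1:Add1,r2:Mul1,r3:-4,r4:4
c10: CDB Mul1=-16 | r0:Mul2,r1:Add1,r2:-16,r3:-4,r4:4
c11: - | r0:Mul2,r1:Add1,r2:-16,r3:-4,r4:4
c12: CDB Add1=18 | r0:Mul2,r1:18,r2:-16,r3:-4,r4:4
c13: CDB Mul2=8 | r0:8,r1:18,r2:-16,r3:-4,r4:4

STATUS = VALUE 18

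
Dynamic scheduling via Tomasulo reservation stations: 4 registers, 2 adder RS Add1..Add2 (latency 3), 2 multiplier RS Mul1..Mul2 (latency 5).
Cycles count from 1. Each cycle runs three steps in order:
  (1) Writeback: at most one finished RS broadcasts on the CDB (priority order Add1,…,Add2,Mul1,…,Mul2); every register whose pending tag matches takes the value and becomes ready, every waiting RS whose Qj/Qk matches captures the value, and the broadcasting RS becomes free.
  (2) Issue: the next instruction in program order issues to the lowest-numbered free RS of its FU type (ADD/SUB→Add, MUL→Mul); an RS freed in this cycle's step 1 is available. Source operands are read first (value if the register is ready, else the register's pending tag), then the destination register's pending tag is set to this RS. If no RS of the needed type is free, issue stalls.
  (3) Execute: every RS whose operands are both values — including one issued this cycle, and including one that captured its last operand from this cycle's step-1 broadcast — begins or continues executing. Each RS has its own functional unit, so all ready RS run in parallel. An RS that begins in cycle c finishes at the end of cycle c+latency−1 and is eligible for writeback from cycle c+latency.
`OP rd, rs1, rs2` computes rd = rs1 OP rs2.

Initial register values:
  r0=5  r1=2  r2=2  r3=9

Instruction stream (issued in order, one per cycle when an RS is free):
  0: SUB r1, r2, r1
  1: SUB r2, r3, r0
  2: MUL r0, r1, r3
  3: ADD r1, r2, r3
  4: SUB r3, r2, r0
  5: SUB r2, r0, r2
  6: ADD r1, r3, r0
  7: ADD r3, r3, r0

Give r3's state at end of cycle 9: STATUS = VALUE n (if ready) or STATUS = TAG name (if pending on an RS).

STATUS = TAG Add2

cycle 1: issue SUB r1<-Add1 // r0:5,r1:Add1,r2:2,r3:9
cycle 2: issue SUB r2<-Add2 // r0:5,r1:Add1,r2:Add2,r3:9
cycle 3: issue MUL r0<-Mul1 // r0:Mul1,r1:Add1,r2:Add2,r3:9
cycle 4: CDB Add1=0; issue ADD r1<-Add1 // r0:Mul1,r1:Add1,r2:Add2,r3:9
cycle 5: CDB Add2=4; issue SUB r3<-Add2 // r0:Mul1,r1:Add1,r2:4,r3:Add2
cycle 6: stall // r0:Mul1,r1:Add1,r2:4,r3:Add2
cycle 7: stall // r0:Mul1,r1:Add1,r2:4,r3:Add2
cycle 8: CDB Add1=13; issue SUB r2<-Add1 // r0:Mul1,r1:13,r2:Add1,r3:Add2
cycle 9: CDB Mul1=0; stall // r0:0,r1:13,r2:Add1,r3:Add2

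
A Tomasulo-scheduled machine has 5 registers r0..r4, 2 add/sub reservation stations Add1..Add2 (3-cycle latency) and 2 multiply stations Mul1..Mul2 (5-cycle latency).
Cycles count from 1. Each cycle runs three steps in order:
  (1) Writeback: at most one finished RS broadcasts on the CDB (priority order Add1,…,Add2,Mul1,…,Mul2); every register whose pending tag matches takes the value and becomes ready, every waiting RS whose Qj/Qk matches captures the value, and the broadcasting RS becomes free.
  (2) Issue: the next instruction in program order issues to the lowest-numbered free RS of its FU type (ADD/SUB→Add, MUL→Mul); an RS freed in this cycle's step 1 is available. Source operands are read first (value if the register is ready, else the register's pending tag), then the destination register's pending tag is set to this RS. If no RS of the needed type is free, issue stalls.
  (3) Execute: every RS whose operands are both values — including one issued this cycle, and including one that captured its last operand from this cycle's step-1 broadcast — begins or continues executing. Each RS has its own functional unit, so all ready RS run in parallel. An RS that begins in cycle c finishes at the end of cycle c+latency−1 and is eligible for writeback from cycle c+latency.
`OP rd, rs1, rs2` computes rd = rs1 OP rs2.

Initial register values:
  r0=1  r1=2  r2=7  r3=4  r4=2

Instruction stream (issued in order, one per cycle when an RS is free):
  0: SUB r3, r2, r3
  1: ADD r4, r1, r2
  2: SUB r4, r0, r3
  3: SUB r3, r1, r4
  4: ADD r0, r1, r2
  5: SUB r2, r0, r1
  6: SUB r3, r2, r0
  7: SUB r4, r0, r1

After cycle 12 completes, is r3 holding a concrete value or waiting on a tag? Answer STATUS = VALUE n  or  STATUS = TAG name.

STATUS = TAG Add2

cycle 1: issue SUB r3<-Add1 // r0:1,r1:2,r2:7,r3:Add1,r4:2
cycle 2: issue ADD r4<-Add2 // r0:1,r1:2,r2:7,r3:Add1,r4:Add2
cycle 3: stall // r0:1,r1:2,r2:7,r3:Add1,r4:Add2
cycle 4: CDB Add1=3; issue SUB r4<-Add1 // r0:1,r1:2,r2:7,r3:3,r4:Add1
cycle 5: CDB Add2=9; issue SUB r3<-Add2 // r0:1,r1:2,r2:7,r3:Add2,r4:Add1
cycle 6: stall // r0:1,r1:2,r2:7,r3:Add2,r4:Add1
cycle 7: CDB Add1=-2; issue ADD r0<-Add1 // r0:Add1,r1:2,r2:7,r3:Add2,r4:-2
cycle 8: stall // r0:Add1,r1:2,r2:7,r3:Add2,r4:-2
cycle 9: stall // r0:Add1,r1:2,r2:7,r3:Add2,r4:-2
cycle 10: CDB Add1=9; issue SUB r2<-Add1 // r0:9,r1:2,r2:Add1,r3:Add2,r4:-2
cycle 11: CDB Add2=4; issue SUB r3<-Add2 // r0:9,r1:2,r2:Add1,r3:Add2,r4:-2
cycle 12: stall // r0:9,r1:2,r2:Add1,r3:Add2,r4:-2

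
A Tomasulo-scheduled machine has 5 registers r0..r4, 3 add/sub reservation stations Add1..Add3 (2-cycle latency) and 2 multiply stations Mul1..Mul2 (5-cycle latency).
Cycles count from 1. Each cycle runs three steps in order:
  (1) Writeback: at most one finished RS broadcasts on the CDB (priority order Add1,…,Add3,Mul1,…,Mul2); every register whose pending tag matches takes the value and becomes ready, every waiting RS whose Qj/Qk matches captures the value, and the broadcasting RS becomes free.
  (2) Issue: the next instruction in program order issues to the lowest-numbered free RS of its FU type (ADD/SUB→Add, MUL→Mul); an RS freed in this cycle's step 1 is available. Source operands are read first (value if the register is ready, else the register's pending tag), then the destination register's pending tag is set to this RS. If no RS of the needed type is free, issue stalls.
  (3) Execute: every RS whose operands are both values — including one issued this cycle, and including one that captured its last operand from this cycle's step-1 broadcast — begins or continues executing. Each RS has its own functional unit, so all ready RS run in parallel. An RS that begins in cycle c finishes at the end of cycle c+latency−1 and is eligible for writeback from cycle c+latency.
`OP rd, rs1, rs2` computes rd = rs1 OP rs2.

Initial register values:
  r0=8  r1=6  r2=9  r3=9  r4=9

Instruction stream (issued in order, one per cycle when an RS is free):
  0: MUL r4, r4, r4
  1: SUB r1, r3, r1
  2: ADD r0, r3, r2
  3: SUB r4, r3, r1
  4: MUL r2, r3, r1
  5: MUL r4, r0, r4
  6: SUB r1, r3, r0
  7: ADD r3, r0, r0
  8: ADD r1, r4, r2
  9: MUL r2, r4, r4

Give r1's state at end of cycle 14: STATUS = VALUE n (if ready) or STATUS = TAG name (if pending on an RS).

c1: issue MUL r4<-Mul1 | r0:8,r1:6,r2:9,r3:9,r4:Mul1
c2: issue SUB r1<-Add1 | r0:8,r1:Add1,r2:9,r3:9,r4:Mul1
c3: issue ADD r0<-Add2 | r0:Add2,r1:Add1,r2:9,r3:9,r4:Mul1
c4: CDB Add1=3; issue SUB r4<-Add1 | r0:Add2,r1:3,r2:9,r3:9,r4:Add1
c5: CDB Add2=18; issue MUL r2<-Mul2 | r0:18,r1:3,r2:Mul2,r3:9,r4:Add1
c6: CDB Add1=6; stall | r0:18,r1:3,r2:Mul2,r3:9,r4:6
c7: CDB Mul1=81; issue MUL r4<-Mul1 | r0:18,r1:3,r2:Mul2,r3:9,r4:Mul1
c8: issue SUB r1<-Add1 | r0:18,r1:Add1,r2:Mul2,r3:9,r4:Mul1
c9: issue ADD r3<-Add2 | r0:18,r1:Add1,r2:Mul2,r3:Add2,r4:Mul1
c10: CDB Add1=-9; issue ADD r1<-Add1 | r0:18,r1:Add1,r2:Mul2,r3:Add2,r4:Mul1
c11: CDB Add2=36; stall | r0:18,r1:Add1,r2:Mul2,r3:36,r4:Mul1
c12: CDB Mul1=108; issue MUL r2<-Mul1 | r0:18,r1:Add1,r2:Mul1,r3:36,r4:108
c13: CDB Mul2=27 | r0:18,r1:Add1,r2:Mul1,r3:36,r4:108
c14: - | r0:18,r1:Add1,r2:Mul1,r3:36,r4:108

STATUS = TAG Add1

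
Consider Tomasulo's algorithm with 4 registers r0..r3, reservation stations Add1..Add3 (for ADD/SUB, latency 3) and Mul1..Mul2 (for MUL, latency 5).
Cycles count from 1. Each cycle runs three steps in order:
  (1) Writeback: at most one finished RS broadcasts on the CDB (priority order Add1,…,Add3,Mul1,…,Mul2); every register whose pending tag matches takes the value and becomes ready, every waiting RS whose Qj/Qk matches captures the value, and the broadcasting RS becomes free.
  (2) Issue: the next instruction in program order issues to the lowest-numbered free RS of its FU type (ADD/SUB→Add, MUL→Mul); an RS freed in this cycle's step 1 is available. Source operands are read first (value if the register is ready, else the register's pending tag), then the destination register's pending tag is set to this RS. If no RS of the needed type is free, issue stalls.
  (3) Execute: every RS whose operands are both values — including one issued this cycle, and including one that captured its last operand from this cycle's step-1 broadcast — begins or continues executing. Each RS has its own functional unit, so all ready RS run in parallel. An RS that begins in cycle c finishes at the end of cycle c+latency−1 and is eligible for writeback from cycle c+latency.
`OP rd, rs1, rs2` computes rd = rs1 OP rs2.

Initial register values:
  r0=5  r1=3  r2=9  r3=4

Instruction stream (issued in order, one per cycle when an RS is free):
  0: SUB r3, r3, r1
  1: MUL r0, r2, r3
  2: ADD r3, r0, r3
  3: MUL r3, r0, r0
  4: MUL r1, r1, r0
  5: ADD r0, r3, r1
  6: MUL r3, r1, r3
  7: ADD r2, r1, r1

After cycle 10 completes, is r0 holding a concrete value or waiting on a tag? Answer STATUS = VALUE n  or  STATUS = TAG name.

STATUS = TAG Add1

c1: issue SUB r3<-Add1 | r0:5,r1:3,r2:9,r3:Add1
c2: issue MUL r0<-Mul1 | r0:Mul1,r1:3,r2:9,r3:Add1
c3: issue ADD r3<-Add2 | r0:Mul1,r1:3,r2:9,r3:Add2
c4: CDB Add1=1; issue MUL r3<-Mul2 | r0:Mul1,r1:3,r2:9,r3:Mul2
c5: stall | r0:Mul1,r1:3,r2:9,r3:Mul2
c6: stall | r0:Mul1,r1:3,r2:9,r3:Mul2
c7: stall | r0:Mul1,r1:3,r2:9,r3:Mul2
c8: stall | r0:Mul1,r1:3,r2:9,r3:Mul2
c9: CDB Mul1=9; issue MUL r1<-Mul1 | r0:9,r1:Mul1,r2:9,r3:Mul2
c10: issue ADD r0<-Add1 | r0:Add1,r1:Mul1,r2:9,r3:Mul2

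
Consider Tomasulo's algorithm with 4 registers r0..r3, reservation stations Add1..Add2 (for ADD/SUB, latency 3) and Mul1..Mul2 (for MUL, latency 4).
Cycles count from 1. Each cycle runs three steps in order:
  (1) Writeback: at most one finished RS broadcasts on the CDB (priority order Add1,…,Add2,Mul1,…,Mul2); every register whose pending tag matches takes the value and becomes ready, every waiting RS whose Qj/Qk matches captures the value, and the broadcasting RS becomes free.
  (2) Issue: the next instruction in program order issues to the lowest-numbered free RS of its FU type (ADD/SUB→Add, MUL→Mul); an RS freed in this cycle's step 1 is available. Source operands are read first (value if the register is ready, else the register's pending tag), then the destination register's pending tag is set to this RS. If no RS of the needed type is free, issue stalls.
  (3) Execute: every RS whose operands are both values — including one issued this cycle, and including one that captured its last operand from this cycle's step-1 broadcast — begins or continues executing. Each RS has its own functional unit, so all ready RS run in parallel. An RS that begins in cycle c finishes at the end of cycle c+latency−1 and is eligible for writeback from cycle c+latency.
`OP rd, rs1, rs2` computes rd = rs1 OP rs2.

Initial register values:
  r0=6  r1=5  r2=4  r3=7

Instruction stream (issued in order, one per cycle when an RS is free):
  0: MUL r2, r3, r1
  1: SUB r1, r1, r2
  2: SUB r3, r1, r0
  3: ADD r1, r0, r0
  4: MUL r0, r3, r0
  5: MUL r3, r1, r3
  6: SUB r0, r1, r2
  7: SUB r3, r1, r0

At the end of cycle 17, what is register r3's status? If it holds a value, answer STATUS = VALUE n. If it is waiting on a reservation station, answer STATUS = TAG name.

c1: issue MUL r2<-Mul1 | r0:6,r1:5,r2:Mul1,r3:7
c2: issue SUB r1<-Add1 | r0:6,r1:Add1,r2:Mul1,r3:7
c3: issue SUB r3<-Add2 | r0:6,r1:Add1,r2:Mul1,r3:Add2
c4: stall | r0:6,r1:Add1,r2:Mul1,r3:Add2
c5: CDB Mul1=35; stall | r0:6,r1:Add1,r2:35,r3:Add2
c6: stall | r0:6,r1:Add1,r2:35,r3:Add2
c7: stall | r0:6,r1:Add1,r2:35,r3:Add2
c8: CDB Add1=-30; issue ADD r1<-Add1 | r0:6,r1:Add1,r2:35,r3:Add2
c9: issue MUL r0<-Mul1 | r0:Mul1,r1:Add1,r2:35,r3:Add2
c10: issue MUL r3<-Mul2 | r0:Mul1,r1:Add1,r2:35,r3:Mul2
c11: CDB Add1=12; issue SUB r0<-Add1 | r0:Add1,r1:12,r2:35,r3:Mul2
c12: CDB Add2=-36; issue SUB r3<-Add2 | r0:Add1,r1:12,r2:35,r3:Add2
c13: - | r0:Add1,r1:12,r2:35,r3:Add2
c14: CDB Add1=-23 | r0:-23,r1:12,r2:35,r3:Add2
c15: - | r0:-23,r1:12,r2:35,r3:Add2
c16: CDB Mul1=-216 | r0:-23,r1:12,r2:35,r3:Add2
c17: CDB Add2=35 | r0:-23,r1:12,r2:35,r3:35

STATUS = VALUE 35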